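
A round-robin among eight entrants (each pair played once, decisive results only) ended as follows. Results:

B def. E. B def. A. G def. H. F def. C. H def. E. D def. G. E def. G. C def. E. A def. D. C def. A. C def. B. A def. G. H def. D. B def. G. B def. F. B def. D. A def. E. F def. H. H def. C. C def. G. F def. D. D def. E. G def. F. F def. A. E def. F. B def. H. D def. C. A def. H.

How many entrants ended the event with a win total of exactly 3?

Win totals: A 4, B 6, C 4, D 3, E 2, F 4, G 2, H 3.
Exactly 3: D, H — 2 entrants.

2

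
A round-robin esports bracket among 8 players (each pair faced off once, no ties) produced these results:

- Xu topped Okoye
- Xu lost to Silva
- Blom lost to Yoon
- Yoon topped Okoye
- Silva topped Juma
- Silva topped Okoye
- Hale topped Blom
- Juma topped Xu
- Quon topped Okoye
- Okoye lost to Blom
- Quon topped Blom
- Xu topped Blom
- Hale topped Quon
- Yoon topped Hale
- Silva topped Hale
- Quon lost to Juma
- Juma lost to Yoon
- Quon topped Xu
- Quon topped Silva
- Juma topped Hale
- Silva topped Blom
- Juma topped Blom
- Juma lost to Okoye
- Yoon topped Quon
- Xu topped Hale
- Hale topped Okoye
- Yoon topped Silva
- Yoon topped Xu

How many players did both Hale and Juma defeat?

Hale beat: Quon, Blom, Okoye.
Juma beat: Quon, Xu, Blom, Hale.
Both beat: Quon, Blom — 2.

2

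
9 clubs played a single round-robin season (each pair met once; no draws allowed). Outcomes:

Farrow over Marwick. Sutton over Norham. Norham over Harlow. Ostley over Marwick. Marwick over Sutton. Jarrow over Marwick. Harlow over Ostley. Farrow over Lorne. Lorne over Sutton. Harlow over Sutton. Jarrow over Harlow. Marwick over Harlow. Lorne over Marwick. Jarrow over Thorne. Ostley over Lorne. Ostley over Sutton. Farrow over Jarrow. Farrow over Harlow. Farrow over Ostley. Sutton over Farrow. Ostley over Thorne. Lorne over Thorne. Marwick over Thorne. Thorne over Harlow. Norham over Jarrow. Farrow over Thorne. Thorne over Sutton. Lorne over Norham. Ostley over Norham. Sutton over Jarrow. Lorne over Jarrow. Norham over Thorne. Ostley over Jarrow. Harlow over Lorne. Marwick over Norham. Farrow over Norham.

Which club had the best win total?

Win totals: Harlow 3, Farrow 7, Sutton 3, Thorne 2, Marwick 4, Norham 3, Ostley 6, Lorne 5, Jarrow 3.
Farrow leads with 7 wins (next highest: 6).

Farrow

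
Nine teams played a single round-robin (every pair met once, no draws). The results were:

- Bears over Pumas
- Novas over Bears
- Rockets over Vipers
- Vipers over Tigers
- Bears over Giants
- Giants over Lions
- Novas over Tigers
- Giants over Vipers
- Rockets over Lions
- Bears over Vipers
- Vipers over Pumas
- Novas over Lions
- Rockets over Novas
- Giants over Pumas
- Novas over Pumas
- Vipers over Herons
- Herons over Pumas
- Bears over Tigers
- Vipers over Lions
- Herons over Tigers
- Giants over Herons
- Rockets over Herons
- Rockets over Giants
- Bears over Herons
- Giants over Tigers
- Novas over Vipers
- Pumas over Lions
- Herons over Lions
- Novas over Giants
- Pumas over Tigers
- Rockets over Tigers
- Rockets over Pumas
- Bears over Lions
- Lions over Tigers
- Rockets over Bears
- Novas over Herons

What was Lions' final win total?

1

Lions' results: beat Tigers; lost to Bears, Giants, Pumas, Herons, Novas, Vipers, Rockets.
That is 1 win.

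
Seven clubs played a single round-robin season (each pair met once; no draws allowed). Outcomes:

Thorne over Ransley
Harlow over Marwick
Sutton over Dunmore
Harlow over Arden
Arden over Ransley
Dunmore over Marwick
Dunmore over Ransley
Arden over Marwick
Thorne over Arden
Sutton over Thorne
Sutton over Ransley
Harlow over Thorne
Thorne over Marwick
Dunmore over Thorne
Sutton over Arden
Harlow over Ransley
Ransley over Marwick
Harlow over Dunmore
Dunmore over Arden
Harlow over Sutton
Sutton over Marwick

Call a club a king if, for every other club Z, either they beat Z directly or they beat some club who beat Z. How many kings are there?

1

Arden cannot reach Harlow, Sutton, Thorne, Dunmore in two steps.
Harlow reaches everyone (king).
Sutton cannot reach Harlow in two steps.
Ransley cannot reach Arden, Harlow, Sutton, Thorne, Dunmore in two steps.
Thorne cannot reach Harlow, Sutton, Dunmore in two steps.
Marwick cannot reach Arden, Harlow, Sutton, Ransley, Thorne, Dunmore in two steps.
Dunmore cannot reach Harlow, Sutton in two steps.
Kings: Harlow — 1.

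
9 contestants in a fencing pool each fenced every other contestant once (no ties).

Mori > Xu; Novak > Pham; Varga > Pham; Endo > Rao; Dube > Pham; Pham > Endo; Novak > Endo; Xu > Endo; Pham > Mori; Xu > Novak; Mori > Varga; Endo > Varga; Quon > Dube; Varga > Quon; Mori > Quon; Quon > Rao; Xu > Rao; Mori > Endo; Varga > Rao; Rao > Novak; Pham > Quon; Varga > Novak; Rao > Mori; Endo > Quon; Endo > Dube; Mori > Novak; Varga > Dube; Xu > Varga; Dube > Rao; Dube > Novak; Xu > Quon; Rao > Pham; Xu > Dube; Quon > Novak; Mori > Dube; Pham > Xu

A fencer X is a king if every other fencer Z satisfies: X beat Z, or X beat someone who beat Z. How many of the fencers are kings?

Varga reaches everyone (king).
Pham reaches everyone (king).
Endo cannot reach Xu in two steps.
Novak reaches everyone (king).
Rao reaches everyone (king).
Dube cannot reach Varga in two steps.
Xu reaches everyone (king).
Quon cannot reach Varga, Xu in two steps.
Mori reaches everyone (king).
Kings: Varga, Pham, Novak, Rao, Xu, Mori — 6.

6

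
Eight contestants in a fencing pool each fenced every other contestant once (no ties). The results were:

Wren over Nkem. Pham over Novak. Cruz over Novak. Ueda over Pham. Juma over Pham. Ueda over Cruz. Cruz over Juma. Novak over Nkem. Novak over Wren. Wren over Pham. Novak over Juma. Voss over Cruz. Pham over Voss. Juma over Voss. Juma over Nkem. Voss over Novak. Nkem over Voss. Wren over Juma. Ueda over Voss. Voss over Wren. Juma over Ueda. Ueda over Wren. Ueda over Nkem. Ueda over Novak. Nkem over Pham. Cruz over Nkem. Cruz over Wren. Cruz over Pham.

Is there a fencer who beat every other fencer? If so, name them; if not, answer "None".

Highest win total is Ueda with 6 (out of 7 possible).
Ueda lost to Juma, so no fencer went undefeated.

None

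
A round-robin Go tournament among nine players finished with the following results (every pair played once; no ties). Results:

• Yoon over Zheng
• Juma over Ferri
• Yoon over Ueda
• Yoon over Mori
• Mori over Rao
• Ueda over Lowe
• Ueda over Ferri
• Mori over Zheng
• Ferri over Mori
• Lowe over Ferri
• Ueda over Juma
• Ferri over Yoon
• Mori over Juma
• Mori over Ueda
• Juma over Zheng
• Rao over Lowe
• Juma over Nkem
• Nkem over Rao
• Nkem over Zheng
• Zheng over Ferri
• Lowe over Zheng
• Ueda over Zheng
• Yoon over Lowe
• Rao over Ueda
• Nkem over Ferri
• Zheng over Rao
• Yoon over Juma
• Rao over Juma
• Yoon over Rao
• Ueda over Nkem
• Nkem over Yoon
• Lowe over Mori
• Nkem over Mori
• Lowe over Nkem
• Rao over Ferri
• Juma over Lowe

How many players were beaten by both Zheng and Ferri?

0

Zheng beat: Ferri, Rao.
Ferri beat: Mori, Yoon.
No one was beaten by both.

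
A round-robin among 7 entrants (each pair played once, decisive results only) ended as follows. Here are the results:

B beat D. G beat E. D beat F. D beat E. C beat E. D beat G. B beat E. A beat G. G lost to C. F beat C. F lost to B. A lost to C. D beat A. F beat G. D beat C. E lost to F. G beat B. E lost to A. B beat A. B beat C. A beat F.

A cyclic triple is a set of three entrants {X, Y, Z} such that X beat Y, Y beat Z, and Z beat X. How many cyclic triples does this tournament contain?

5

Win totals: A 3, B 5, C 3, D 5, E 0, F 3, G 2.
An entrant with w wins dominates both others in C(w,2) triples; summing gives 3 + 10 + 3 + 10 + 0 + 3 + 1 = 30 transitive triples.
Total triples C(7,3) = 35, so cyclic triples = 35 − 30 = 5.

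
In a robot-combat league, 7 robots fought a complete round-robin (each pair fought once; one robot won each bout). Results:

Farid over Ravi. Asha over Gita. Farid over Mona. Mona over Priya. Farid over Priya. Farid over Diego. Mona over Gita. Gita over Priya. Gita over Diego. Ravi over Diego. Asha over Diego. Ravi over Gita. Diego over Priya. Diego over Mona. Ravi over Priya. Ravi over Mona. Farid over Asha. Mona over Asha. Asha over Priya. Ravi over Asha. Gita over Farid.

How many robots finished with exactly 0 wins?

1

Win totals: Gita 3, Farid 5, Ravi 5, Mona 3, Priya 0, Asha 3, Diego 2.
Exactly 0: Priya — 1 robot.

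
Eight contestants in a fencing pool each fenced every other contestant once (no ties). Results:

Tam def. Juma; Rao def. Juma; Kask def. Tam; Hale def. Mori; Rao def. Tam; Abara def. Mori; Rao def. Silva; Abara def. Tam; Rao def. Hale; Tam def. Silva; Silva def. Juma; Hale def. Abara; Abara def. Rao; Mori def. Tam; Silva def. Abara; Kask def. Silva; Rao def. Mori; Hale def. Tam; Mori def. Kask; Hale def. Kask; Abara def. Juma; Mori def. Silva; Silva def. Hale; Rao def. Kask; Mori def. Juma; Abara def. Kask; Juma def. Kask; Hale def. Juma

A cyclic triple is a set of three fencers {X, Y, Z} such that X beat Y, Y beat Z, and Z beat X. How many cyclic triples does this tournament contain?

Win totals: Hale 5, Abara 5, Mori 4, Juma 1, Silva 3, Kask 2, Tam 2, Rao 6.
A fencer with w wins dominates both others in C(w,2) triples; summing gives 10 + 10 + 6 + 0 + 3 + 1 + 1 + 15 = 46 transitive triples.
Total triples C(8,3) = 56, so cyclic triples = 56 − 46 = 10.

10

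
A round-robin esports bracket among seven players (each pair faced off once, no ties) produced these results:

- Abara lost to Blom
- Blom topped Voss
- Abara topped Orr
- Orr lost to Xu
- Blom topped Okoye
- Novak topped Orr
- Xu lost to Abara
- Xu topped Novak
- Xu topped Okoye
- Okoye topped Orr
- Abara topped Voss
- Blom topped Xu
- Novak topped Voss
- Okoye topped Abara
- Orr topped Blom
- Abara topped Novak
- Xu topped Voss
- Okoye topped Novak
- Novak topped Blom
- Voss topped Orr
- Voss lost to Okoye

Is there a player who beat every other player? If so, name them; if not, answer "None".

Highest win total is Xu with 4 (out of 6 possible).
Xu lost to Abara, Blom, so no player went undefeated.

None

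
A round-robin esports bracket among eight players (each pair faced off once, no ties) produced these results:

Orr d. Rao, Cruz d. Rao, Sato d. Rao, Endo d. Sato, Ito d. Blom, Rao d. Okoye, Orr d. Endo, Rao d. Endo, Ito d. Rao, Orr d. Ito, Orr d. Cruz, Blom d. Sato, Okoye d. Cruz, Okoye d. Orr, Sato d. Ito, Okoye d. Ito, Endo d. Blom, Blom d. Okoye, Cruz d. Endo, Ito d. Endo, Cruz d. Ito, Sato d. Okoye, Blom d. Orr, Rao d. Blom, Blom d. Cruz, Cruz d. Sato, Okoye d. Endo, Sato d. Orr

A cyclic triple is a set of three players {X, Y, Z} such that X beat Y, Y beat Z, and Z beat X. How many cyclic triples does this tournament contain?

Win totals: Blom 4, Okoye 4, Sato 4, Cruz 4, Orr 4, Endo 2, Ito 3, Rao 3.
A player with w wins dominates both others in C(w,2) triples; summing gives 6 + 6 + 6 + 6 + 6 + 1 + 3 + 3 = 37 transitive triples.
Total triples C(8,3) = 56, so cyclic triples = 56 − 37 = 19.

19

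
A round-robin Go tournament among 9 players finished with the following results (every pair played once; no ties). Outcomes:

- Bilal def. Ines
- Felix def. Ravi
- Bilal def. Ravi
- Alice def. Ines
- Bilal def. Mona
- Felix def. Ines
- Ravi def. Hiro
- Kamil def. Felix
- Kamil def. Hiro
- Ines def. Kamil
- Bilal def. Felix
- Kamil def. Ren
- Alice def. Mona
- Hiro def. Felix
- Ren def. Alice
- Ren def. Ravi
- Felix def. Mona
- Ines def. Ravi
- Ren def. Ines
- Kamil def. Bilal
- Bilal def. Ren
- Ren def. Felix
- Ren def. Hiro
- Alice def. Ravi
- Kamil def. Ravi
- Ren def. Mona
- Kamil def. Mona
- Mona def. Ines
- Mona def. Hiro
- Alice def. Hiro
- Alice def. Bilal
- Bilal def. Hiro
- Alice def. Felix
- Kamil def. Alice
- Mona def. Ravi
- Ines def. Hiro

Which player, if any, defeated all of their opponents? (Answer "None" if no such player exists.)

Highest win total is Kamil with 7 (out of 8 possible).
Kamil lost to Ines, so no player went undefeated.

None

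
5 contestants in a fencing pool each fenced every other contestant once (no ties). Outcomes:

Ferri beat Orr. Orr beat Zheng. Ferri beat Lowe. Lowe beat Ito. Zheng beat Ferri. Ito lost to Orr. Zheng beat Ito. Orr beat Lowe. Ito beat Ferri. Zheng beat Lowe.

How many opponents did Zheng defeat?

3

Zheng's results: beat Ito, Ferri, Lowe; lost to Orr.
That is 3 wins.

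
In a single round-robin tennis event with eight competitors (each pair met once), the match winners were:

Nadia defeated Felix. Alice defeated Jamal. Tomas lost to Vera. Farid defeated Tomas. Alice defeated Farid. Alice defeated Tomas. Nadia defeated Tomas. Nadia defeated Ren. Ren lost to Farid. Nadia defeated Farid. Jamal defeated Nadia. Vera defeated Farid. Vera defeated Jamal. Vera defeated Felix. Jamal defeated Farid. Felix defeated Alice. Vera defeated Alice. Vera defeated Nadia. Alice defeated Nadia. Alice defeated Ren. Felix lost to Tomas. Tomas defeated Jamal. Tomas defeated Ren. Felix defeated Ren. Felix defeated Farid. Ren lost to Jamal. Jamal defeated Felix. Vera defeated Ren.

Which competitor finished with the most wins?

Vera

Win totals: Tomas 3, Ren 0, Jamal 4, Nadia 4, Alice 5, Farid 2, Vera 7, Felix 3.
Vera leads with 7 wins (next highest: 5).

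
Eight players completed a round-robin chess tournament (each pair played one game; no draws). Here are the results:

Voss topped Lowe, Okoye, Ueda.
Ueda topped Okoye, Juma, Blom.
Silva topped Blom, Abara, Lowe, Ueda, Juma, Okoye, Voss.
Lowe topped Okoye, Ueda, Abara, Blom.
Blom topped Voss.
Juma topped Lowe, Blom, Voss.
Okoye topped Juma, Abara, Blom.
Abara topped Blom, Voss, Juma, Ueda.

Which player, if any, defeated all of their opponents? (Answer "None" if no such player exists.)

Silva

Silva has 7 wins out of 7 opponents — a perfect record.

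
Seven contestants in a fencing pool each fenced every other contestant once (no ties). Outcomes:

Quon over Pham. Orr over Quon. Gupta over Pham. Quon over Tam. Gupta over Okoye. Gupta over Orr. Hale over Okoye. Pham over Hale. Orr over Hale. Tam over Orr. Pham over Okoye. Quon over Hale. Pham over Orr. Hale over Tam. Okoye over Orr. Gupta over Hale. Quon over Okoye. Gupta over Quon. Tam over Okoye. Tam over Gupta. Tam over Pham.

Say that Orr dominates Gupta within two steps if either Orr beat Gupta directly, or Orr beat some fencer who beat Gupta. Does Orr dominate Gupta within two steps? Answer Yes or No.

No

Orr did not beat Gupta directly.
Orr beat Quon, Hale, but each of them lost to Gupta. No two-step path.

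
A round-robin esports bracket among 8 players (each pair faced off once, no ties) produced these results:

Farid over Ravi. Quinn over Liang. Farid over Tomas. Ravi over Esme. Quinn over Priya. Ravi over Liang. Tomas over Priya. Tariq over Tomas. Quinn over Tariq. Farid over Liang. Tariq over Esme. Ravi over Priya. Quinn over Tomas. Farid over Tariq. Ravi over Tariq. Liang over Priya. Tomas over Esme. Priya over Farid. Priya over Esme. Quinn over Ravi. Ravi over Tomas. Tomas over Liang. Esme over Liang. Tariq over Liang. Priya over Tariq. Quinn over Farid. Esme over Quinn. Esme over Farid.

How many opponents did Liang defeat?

Liang's results: beat Priya; lost to Quinn, Farid, Tomas, Tariq, Ravi, Esme.
That is 1 win.

1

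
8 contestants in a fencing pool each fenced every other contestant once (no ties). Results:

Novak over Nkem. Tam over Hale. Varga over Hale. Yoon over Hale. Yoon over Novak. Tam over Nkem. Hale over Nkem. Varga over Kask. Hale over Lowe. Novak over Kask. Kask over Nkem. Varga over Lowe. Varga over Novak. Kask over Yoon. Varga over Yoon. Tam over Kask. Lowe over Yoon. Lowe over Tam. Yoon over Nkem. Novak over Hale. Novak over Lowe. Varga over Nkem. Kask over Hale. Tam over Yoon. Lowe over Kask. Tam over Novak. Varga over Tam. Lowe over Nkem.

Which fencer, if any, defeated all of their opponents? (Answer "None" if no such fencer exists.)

Varga

Varga has 7 wins out of 7 opponents — a perfect record.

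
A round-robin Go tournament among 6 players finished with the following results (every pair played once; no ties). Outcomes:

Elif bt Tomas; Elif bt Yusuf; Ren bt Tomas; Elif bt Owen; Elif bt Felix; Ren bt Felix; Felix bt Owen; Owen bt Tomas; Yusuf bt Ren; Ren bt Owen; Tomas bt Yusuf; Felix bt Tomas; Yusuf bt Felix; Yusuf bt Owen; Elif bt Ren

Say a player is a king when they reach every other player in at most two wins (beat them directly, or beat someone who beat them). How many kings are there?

Owen cannot reach Ren, Felix, Elif in two steps.
Ren cannot reach Elif in two steps.
Felix cannot reach Ren, Elif in two steps.
Yusuf cannot reach Elif in two steps.
Elif reaches everyone (king).
Tomas cannot reach Elif in two steps.
Kings: Elif — 1.

1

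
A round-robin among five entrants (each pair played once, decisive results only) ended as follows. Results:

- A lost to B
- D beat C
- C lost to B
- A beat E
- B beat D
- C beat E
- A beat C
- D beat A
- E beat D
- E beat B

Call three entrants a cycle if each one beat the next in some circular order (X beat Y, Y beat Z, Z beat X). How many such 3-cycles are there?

Of the C(5,3) = 10 triples, the cyclic ones are: {A, B, E}; {A, D, E}; {B, C, E}; {C, D, E}.
That is 4.

4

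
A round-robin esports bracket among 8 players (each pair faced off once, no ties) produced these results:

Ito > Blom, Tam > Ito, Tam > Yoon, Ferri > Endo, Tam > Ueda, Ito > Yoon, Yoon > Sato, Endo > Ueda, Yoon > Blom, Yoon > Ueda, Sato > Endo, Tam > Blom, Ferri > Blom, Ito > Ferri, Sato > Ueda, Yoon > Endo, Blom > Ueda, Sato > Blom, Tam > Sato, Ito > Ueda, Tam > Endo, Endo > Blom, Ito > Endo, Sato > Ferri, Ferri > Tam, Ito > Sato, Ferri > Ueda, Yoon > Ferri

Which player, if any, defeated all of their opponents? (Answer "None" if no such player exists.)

Highest win total is Tam with 6 (out of 7 possible).
Tam lost to Ferri, so no player went undefeated.

None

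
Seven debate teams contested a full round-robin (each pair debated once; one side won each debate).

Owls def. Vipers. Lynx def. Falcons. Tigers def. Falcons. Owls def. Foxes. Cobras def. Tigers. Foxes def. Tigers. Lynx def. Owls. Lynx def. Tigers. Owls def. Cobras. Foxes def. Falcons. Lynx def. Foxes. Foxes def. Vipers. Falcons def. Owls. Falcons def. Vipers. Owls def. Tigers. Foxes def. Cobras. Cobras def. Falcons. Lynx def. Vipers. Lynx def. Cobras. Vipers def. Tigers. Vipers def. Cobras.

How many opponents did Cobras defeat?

2

Cobras' results: beat Falcons, Tigers; lost to Lynx, Foxes, Owls, Vipers.
That is 2 wins.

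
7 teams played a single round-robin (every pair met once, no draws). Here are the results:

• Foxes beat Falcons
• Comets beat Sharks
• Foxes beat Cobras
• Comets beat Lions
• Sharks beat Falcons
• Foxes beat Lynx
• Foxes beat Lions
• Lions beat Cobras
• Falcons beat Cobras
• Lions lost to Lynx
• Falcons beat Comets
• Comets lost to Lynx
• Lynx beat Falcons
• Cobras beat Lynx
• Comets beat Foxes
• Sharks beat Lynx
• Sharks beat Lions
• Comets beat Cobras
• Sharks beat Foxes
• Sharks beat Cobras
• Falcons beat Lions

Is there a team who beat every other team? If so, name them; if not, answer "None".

Highest win total is Sharks with 5 (out of 6 possible).
Sharks lost to Comets, so no team went undefeated.

None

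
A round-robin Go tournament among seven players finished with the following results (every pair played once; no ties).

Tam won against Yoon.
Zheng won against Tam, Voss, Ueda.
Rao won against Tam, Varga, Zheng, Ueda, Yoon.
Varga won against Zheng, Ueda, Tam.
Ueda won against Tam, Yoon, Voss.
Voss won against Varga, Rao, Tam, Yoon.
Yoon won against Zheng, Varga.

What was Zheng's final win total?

3

Zheng's results: beat Tam, Voss, Ueda; lost to Varga, Rao, Yoon.
That is 3 wins.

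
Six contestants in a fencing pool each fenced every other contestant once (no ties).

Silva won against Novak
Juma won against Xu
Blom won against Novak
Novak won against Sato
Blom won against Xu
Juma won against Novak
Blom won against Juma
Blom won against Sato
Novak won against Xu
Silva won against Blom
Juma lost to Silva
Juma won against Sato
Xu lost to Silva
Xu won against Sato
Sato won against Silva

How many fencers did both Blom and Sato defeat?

Blom beat: Juma, Sato, Xu, Novak.
Sato beat: Silva.
No one was beaten by both.

0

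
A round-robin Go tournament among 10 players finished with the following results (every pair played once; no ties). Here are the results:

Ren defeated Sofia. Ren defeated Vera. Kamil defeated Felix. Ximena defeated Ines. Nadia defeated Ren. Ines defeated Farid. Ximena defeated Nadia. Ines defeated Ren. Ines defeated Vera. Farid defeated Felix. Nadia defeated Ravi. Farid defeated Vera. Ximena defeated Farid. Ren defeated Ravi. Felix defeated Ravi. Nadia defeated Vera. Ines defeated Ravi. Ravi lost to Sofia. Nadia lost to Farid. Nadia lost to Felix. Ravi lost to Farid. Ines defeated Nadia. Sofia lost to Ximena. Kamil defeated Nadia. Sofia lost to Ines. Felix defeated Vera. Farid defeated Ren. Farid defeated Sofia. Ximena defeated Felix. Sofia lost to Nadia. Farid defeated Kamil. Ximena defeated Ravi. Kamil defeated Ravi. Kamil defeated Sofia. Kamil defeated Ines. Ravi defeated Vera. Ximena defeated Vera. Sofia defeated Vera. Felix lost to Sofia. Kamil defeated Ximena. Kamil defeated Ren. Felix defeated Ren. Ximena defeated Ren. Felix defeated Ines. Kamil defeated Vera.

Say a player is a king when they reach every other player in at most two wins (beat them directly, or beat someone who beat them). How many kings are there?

Ines cannot reach Ximena in two steps.
Kamil reaches everyone (king).
Vera cannot reach Ines, Kamil, Ren, Ravi, Ximena, Felix, Sofia, Nadia, Farid in two steps.
Ren cannot reach Ines, Kamil, Ximena, Nadia, Farid in two steps.
Ravi cannot reach Ines, Kamil, Ren, Ximena, Felix, Sofia, Nadia, Farid in two steps.
Ximena reaches everyone (king).
Felix cannot reach Kamil, Ximena in two steps.
Sofia cannot reach Kamil, Ximena, Farid in two steps.
Nadia cannot reach Ines, Kamil, Ximena, Farid in two steps.
Farid reaches everyone (king).
Kings: Kamil, Ximena, Farid — 3.

3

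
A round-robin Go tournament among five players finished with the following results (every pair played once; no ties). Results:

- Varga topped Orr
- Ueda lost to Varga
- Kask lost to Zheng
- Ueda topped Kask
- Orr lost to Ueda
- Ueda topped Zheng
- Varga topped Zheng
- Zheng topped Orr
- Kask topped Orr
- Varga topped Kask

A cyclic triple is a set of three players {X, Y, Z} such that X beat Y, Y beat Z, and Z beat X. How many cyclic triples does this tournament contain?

0

Of the C(5,3) = 10 triples, the cyclic ones are: none.
That is 0.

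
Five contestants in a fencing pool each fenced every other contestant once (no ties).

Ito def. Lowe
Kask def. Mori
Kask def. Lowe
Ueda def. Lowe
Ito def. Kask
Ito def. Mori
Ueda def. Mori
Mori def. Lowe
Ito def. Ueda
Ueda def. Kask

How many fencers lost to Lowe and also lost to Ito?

0

Lowe beat: no one.
Ito beat: Lowe, Mori, Ueda, Kask.
No one was beaten by both.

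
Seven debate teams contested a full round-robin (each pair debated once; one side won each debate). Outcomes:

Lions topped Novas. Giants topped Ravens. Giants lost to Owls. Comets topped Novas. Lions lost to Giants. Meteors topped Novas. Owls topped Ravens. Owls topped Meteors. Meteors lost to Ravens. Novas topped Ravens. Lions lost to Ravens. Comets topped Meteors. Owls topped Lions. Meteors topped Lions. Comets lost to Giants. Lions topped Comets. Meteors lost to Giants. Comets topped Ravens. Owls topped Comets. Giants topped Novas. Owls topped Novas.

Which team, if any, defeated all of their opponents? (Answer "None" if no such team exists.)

Owls

Owls has 6 wins out of 6 opponents — a perfect record.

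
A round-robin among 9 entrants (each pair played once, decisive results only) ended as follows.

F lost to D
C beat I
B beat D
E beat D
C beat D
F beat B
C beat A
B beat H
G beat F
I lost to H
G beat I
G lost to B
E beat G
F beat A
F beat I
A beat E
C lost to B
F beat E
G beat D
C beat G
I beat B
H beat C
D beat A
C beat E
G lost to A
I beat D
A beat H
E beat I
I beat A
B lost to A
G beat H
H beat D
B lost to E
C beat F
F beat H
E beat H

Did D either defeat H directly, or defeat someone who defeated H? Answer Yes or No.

D did not beat H directly.
D beat A, F. Of those, A beat H.

Yes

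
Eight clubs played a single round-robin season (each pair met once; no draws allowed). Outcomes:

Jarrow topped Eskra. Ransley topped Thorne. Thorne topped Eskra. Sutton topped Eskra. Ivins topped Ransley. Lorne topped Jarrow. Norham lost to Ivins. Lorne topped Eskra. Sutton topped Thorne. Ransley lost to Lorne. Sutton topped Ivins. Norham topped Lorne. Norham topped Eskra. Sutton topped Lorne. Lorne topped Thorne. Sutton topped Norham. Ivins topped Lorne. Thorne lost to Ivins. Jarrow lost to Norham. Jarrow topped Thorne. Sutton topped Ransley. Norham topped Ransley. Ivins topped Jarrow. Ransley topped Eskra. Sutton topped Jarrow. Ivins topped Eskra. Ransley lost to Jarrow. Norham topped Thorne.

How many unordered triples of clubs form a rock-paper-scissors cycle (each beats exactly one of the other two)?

0

Win totals: Jarrow 3, Ransley 2, Norham 5, Ivins 6, Thorne 1, Sutton 7, Eskra 0, Lorne 4.
A club with w wins dominates both others in C(w,2) triples; summing gives 3 + 1 + 10 + 15 + 0 + 21 + 0 + 6 = 56 transitive triples.
Total triples C(8,3) = 56, so cyclic triples = 56 − 56 = 0.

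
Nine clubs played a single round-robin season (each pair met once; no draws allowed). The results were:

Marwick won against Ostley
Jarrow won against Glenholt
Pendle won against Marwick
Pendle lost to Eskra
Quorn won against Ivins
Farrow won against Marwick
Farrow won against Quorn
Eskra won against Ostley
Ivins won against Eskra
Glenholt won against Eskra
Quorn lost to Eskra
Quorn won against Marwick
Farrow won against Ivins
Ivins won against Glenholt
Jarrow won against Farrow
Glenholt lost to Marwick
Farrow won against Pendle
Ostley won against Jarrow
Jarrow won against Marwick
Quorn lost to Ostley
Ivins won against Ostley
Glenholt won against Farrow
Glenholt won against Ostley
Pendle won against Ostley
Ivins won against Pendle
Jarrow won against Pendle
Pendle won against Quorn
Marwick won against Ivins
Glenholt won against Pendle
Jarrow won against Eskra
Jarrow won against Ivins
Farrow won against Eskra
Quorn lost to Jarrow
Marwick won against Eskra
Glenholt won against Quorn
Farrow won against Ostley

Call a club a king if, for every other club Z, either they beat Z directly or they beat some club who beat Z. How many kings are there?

6

Marwick reaches everyone (king).
Pendle cannot reach Farrow in two steps.
Quorn cannot reach Farrow, Jarrow in two steps.
Ostley reaches everyone (king).
Glenholt reaches everyone (king).
Eskra cannot reach Glenholt, Farrow in two steps.
Farrow reaches everyone (king).
Jarrow reaches everyone (king).
Ivins reaches everyone (king).
Kings: Marwick, Ostley, Glenholt, Farrow, Jarrow, Ivins — 6.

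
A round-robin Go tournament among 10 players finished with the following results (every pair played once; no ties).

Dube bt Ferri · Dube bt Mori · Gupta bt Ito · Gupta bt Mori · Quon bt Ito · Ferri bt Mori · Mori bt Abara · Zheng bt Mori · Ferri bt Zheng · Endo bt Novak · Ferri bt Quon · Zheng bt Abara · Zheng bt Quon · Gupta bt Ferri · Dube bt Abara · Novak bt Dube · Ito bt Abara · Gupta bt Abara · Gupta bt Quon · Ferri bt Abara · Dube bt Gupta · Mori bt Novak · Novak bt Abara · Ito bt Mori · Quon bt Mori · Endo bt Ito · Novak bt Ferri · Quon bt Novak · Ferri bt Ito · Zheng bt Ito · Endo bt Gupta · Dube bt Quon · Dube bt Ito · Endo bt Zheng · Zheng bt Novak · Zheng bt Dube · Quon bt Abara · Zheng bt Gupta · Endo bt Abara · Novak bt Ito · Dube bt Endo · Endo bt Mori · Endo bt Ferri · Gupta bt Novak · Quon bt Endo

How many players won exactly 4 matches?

Win totals: Endo 7, Dube 7, Quon 5, Gupta 6, Zheng 7, Abara 0, Novak 4, Mori 2, Ito 2, Ferri 5.
Exactly 4: Novak — 1 player.

1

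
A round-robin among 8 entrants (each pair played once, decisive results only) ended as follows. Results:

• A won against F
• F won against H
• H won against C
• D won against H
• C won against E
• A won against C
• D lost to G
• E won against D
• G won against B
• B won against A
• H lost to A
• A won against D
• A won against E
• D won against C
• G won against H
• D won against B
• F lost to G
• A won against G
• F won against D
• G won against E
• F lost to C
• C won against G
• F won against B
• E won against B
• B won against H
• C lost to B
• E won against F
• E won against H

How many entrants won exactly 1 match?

1

Win totals: A 6, B 3, C 3, D 3, E 4, F 3, G 5, H 1.
Exactly 1: H — 1 entrant.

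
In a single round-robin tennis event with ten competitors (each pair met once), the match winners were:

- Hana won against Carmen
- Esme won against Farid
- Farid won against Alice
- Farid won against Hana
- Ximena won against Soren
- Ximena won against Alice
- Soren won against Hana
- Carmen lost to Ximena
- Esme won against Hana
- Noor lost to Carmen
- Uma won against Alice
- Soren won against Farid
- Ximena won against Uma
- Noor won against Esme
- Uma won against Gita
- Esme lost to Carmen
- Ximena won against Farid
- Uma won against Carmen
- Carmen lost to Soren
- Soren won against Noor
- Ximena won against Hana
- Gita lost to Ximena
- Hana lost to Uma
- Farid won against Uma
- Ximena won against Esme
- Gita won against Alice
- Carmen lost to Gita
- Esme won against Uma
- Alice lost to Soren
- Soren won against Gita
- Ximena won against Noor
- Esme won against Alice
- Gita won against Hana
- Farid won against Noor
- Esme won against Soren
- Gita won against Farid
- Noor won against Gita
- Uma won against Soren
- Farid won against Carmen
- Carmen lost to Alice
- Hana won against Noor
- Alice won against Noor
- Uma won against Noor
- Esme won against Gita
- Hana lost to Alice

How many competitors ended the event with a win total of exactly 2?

Win totals: Hana 2, Gita 4, Farid 5, Ximena 9, Noor 2, Uma 6, Alice 3, Carmen 2, Soren 6, Esme 6.
Exactly 2: Hana, Noor, Carmen — 3 competitors.

3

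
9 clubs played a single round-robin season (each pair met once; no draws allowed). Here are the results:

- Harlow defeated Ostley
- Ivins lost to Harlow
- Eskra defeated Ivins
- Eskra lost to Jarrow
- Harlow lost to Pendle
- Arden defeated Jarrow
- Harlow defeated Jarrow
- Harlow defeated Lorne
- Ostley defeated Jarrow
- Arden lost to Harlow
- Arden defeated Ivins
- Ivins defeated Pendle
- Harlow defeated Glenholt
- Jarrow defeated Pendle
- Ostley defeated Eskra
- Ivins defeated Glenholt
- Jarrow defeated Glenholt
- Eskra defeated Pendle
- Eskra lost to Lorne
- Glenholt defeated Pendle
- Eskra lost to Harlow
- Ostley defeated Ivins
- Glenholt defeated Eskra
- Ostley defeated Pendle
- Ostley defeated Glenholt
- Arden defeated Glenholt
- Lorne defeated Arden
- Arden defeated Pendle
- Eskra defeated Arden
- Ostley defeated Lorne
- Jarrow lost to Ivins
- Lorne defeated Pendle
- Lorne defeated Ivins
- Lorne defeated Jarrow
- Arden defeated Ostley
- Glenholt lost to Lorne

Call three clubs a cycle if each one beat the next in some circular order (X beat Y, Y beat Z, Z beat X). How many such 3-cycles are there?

Win totals: Pendle 1, Ivins 3, Harlow 7, Glenholt 2, Eskra 3, Ostley 6, Arden 5, Lorne 6, Jarrow 3.
A club with w wins dominates both others in C(w,2) triples; summing gives 0 + 3 + 21 + 1 + 3 + 15 + 10 + 15 + 3 = 71 transitive triples.
Total triples C(9,3) = 84, so cyclic triples = 84 − 71 = 13.

13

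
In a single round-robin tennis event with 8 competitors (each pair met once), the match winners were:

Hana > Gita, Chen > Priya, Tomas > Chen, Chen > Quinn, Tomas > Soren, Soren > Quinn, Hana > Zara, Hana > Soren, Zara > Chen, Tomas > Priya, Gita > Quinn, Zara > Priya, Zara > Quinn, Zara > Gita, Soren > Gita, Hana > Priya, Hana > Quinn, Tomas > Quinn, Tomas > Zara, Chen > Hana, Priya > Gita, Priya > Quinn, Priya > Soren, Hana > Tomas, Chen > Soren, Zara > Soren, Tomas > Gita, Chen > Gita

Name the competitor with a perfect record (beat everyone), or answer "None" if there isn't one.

None

Highest win total is Tomas with 6 (out of 7 possible).
Tomas lost to Hana, so no competitor went undefeated.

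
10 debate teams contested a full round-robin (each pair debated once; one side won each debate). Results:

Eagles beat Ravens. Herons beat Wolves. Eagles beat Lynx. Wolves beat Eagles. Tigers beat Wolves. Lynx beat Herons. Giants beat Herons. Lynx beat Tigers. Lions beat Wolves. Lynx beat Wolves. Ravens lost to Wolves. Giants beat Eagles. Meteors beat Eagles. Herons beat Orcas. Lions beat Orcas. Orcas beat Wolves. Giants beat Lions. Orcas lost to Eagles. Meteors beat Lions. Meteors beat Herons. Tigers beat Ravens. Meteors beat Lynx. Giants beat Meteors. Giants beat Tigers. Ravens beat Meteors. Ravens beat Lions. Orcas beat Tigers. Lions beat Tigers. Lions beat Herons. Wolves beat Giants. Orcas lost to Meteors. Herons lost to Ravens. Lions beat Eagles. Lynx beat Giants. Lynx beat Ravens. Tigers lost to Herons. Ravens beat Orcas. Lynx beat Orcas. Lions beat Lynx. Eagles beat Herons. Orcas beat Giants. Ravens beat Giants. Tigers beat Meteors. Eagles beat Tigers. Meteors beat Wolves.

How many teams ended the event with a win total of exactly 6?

Win totals: Ravens 5, Herons 3, Meteors 6, Giants 5, Eagles 5, Tigers 3, Lynx 6, Orcas 3, Lions 6, Wolves 3.
Exactly 6: Meteors, Lynx, Lions — 3 teams.

3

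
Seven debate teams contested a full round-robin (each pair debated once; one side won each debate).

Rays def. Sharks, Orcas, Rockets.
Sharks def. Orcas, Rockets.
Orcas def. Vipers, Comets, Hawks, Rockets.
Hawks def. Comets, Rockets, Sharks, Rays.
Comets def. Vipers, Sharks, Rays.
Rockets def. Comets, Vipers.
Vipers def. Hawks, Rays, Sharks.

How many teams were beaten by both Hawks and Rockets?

1

Hawks beat: Rays, Rockets, Sharks, Comets.
Rockets beat: Vipers, Comets.
Both beat: Comets — 1.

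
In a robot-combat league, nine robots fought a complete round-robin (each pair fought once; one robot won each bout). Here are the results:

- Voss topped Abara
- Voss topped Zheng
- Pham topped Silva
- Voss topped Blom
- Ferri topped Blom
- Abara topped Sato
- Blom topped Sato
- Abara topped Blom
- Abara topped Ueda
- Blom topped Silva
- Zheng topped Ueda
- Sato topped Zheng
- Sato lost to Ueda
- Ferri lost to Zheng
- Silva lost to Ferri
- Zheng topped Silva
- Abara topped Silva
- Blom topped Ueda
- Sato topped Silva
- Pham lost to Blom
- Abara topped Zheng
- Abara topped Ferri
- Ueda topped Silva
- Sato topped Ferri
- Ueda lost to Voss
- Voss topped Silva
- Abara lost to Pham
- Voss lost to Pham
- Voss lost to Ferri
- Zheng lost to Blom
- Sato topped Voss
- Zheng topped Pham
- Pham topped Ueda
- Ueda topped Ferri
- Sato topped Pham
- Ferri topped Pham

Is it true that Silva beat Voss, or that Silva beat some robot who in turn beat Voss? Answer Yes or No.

No

Silva did not beat Voss directly.
Silva beat no one, so there is no intermediate robot.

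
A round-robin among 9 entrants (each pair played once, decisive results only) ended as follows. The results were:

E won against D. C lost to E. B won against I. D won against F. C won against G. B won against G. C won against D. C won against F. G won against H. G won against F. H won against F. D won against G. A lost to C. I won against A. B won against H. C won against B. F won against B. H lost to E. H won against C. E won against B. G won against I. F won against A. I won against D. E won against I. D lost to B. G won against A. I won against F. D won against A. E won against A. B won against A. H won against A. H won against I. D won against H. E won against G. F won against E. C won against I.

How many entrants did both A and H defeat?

A beat: no one.
H beat: A, C, F, I.
No one was beaten by both.

0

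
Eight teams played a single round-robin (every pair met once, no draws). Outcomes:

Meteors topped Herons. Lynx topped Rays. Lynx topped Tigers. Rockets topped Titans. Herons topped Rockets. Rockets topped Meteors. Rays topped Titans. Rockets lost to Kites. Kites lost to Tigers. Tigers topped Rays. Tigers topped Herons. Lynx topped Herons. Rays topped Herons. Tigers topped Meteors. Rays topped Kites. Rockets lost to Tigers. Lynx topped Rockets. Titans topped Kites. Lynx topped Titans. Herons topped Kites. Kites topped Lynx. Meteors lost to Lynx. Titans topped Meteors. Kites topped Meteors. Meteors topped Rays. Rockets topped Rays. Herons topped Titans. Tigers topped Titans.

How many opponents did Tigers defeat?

Tigers' results: beat Herons, Rockets, Kites, Rays, Titans, Meteors; lost to Lynx.
That is 6 wins.

6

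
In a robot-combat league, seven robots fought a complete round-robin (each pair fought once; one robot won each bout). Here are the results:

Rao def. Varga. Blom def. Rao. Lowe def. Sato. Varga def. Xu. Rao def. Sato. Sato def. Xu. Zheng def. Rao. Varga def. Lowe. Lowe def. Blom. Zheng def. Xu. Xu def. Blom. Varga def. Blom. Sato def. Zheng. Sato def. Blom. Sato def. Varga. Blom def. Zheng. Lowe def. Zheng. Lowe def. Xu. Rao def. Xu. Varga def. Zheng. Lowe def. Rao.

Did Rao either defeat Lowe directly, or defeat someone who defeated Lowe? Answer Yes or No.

Rao did not beat Lowe directly.
Rao beat Sato, Xu, Varga. Of those, Varga beat Lowe.

Yes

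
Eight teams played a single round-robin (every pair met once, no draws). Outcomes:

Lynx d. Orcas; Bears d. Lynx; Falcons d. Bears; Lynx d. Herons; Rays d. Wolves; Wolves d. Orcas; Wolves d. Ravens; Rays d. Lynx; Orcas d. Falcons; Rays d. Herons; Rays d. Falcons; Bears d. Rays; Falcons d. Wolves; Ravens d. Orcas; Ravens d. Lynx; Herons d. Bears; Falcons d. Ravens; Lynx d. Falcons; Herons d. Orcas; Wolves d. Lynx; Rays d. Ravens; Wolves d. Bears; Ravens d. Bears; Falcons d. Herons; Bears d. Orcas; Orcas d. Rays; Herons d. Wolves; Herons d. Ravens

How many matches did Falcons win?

4

Falcons' results: beat Ravens, Bears, Herons, Wolves; lost to Lynx, Orcas, Rays.
That is 4 wins.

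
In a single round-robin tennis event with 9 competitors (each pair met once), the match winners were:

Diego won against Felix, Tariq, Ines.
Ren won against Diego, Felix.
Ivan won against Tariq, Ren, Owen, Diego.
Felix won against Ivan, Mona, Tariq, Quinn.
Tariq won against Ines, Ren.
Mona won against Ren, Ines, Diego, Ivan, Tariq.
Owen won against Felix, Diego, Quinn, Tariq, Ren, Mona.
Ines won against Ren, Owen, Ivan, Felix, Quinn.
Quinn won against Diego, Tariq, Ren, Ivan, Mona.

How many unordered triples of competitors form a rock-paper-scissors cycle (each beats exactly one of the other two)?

22

Win totals: Felix 4, Ivan 4, Ren 2, Quinn 5, Mona 5, Diego 3, Ines 5, Tariq 2, Owen 6.
A competitor with w wins dominates both others in C(w,2) triples; summing gives 6 + 6 + 1 + 10 + 10 + 3 + 10 + 1 + 15 = 62 transitive triples.
Total triples C(9,3) = 84, so cyclic triples = 84 − 62 = 22.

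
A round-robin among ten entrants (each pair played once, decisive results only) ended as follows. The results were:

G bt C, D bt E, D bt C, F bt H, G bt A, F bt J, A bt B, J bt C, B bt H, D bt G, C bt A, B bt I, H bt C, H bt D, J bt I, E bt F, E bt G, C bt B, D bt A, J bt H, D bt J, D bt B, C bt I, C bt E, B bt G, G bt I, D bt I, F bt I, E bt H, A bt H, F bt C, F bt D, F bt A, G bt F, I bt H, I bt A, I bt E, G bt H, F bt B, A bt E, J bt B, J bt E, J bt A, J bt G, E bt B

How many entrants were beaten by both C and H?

C beat: A, B, E, I.
H beat: C, D.
No one was beaten by both.

0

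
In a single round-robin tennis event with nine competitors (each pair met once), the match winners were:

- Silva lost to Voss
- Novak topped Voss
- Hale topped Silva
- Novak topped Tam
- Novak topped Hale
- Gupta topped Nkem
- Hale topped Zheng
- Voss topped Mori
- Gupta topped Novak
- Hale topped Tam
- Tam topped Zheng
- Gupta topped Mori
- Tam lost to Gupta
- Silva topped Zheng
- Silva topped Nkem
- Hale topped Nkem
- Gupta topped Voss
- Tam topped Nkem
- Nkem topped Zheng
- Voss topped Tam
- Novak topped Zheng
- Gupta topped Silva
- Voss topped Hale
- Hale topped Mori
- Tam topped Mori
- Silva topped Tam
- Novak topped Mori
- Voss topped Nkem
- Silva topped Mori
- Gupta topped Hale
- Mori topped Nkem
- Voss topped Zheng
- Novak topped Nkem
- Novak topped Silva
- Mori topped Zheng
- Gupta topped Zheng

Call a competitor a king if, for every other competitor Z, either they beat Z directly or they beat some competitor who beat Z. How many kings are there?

Novak cannot reach Gupta in two steps.
Tam cannot reach Novak, Voss, Silva, Hale, Gupta in two steps.
Voss cannot reach Novak, Gupta in two steps.
Silva cannot reach Novak, Voss, Hale, Gupta in two steps.
Hale cannot reach Novak, Voss, Gupta in two steps.
Nkem cannot reach Novak, Tam, Voss, Silva, Hale, Gupta, Mori in two steps.
Gupta reaches everyone (king).
Mori cannot reach Novak, Tam, Voss, Silva, Hale, Gupta in two steps.
Zheng cannot reach Novak, Tam, Voss, Silva, Hale, Nkem, Gupta, Mori in two steps.
Kings: Gupta — 1.

1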